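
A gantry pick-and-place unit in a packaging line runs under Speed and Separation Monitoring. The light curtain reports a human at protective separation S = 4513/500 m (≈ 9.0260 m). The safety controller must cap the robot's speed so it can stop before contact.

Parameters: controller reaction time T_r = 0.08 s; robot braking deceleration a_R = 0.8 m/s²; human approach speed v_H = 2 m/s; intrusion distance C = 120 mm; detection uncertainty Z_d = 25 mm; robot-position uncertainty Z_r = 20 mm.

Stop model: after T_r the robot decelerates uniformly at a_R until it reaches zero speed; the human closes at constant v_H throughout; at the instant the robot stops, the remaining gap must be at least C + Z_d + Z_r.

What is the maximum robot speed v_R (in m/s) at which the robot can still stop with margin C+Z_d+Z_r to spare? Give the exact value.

v_R_max = 11/5 m/s = 2.2000 m/s

quadratic (5/8)·v² + (129/50)·v + (-8701/1000) = 0
  disc = (129/50)² − 4·(5/8)·(-8701/1000) = 284089/10000 ; √disc = 533/100
  v_R = (−(129/50) + 533/100) / (2·(5/8)) = 11/5 m/s
check:
braking lasts T_s = (11/5)/(4/5) = 2.7500 s
reaction-phase robot travel = 2.2000·0.0800 = 0.1760 m
braking distance = 2.2000²/(2·0.8000) = 3.0250 m
human closes 2.0000·2.8300 = 5.6600 m
margins: 0.1200+0.0250+0.0200 = 0.1650 m
sum ≈ 0.1760+3.0250+5.6600+0.1650 ≈ 9.0260 m = S ✓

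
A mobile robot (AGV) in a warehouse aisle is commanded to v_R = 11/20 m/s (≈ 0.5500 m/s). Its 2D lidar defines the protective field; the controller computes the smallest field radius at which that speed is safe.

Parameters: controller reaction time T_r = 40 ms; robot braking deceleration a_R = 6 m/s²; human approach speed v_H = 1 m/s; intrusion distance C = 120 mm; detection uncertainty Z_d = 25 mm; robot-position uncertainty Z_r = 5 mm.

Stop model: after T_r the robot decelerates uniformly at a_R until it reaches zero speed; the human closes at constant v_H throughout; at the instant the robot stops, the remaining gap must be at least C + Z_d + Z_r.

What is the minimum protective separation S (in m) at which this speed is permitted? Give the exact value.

S_min = 2631/8000 m = 0.3289 m

stop time T_s = (11/20)/6 = 0.0917 s
reaction-phase robot travel = 0.5500·0.0400 = 0.0220 m
robot under decel: 0.5500²/(2·6.0000) = 0.0252 m
human closes 1.0000·0.1317 = 0.1317 m
residual clearance needed = 0.1200+0.0250+0.0050 = 0.1500 m
S_min ≈ 0.0220+0.0252+0.1317+0.1500  ⇒  S_min = 2631/8000 m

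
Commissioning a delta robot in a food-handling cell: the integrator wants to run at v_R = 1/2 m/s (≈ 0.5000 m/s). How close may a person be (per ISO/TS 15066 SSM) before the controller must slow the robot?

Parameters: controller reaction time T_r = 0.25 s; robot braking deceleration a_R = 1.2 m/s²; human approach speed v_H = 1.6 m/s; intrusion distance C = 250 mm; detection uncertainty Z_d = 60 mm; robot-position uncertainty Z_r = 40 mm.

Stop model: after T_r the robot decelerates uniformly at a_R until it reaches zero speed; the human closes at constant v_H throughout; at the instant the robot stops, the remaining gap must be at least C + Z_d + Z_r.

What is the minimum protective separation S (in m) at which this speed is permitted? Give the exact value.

stop time T_s = (1/2)/(6/5) = 0.4167 s
robot in T_r: 0.5000·0.2500 = 0.1250 m
braking distance = 0.5000²/(2·1.2000) = 0.1042 m
person approaches 1.6000·(0.2500+0.4167) = 1.0667 m
residual clearance needed = 0.2500+0.0600+0.0400 = 0.3500 m
S_min ≈ 0.1250+0.1042+1.0667+0.3500  ⇒  S_min = 79/48 m

S_min = 79/48 m = 1.6458 m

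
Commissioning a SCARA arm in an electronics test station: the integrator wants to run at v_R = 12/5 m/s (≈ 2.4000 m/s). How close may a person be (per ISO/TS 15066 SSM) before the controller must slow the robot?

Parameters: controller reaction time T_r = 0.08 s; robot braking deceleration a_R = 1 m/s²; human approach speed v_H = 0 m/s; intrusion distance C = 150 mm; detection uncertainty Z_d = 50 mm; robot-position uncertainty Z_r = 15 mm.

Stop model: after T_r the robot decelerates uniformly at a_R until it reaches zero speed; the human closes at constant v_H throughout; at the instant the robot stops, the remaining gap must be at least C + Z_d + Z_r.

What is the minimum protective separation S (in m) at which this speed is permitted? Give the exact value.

S_min = 3287/1000 m = 3.2870 m

braking lasts T_s = (12/5)/1 = 2.4000 s
robot covers v_R·T_r = 2.4000·0.0800 = 0.1920 m before braking
robot covers 2.4000·2.4000 − ½·1.0000·2.4000² = 2.8800 m while stopping
person approaches 0.0000·(0.0800+2.4000) = 0.0000 m
margins: 0.1500+0.0500+0.0150 = 0.2150 m
S_min ≈ 0.1920+2.8800+0.0000+0.2150  ⇒  S_min = 3287/1000 m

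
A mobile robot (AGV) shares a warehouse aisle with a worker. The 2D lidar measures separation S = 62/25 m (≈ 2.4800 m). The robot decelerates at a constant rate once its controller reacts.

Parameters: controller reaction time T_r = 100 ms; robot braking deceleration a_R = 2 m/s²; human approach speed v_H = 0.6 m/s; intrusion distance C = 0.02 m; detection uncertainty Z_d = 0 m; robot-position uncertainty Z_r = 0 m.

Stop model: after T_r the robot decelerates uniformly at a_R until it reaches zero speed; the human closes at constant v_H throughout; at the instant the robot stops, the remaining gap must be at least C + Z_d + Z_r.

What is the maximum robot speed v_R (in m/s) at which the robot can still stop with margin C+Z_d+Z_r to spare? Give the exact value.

v_R_max = 12/5 m/s = 2.4000 m/s

collect terms ⇒ (1/4)·v_R² + (2/5)·v_R + (-12/5) = 0
  disc = (2/5)² − 4·(1/4)·(-12/5) = 64/25 ; √disc = 8/5
  v_R = (−(2/5) + 8/5) / (2·(1/4)) = 12/5 m/s
check:
T_s = v_R/a_R = (12/5)/2 = 1.2000 s
robot covers v_R·T_r = 2.4000·0.1000 = 0.2400 m before braking
robot under decel: 2.4000²/(2·2.0000) = 1.4400 m
human closes 0.6000·1.3000 = 0.7800 m
C+Z_d+Z_r = 0.0200+0.0000+0.0000 = 0.0200 m
sum ≈ 0.2400+1.4400+0.7800+0.0200 ≈ 2.4800 m = S ✓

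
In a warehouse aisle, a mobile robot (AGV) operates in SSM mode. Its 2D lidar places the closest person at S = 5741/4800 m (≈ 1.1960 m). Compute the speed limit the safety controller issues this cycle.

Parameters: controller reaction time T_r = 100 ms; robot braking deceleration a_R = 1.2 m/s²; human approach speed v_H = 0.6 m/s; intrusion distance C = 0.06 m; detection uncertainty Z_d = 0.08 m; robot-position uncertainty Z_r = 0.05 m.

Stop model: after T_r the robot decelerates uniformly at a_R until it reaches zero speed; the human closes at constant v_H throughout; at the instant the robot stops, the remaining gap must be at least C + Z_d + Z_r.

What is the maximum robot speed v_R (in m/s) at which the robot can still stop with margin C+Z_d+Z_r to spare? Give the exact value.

quadratic (5/12)·v² + (3/5)·v + (-4541/4800) = 0
  disc = (3/5)² − 4·(5/12)·(-4541/4800) = 27889/14400 ; √disc = 167/120
  v_R = (−(3/5) + 167/120) / (2·(5/12)) = 19/20 m/s
check:
T_s = v_R/a_R = (19/20)/(6/5) = 0.7917 s
robot covers v_R·T_r = 0.9500·0.1000 = 0.0950 m before braking
braking distance = 0.9500²/(2·1.2000) = 0.3760 m
human over T_r+T_s: 0.6000·(0.1000+0.7917) = 0.5350 m
margins: 0.0600+0.0800+0.0500 = 0.1900 m
sum ≈ 0.0950+0.3760+0.5350+0.1900 ≈ 1.1960 m = S ✓

v_R_max = 19/20 m/s = 0.9500 m/s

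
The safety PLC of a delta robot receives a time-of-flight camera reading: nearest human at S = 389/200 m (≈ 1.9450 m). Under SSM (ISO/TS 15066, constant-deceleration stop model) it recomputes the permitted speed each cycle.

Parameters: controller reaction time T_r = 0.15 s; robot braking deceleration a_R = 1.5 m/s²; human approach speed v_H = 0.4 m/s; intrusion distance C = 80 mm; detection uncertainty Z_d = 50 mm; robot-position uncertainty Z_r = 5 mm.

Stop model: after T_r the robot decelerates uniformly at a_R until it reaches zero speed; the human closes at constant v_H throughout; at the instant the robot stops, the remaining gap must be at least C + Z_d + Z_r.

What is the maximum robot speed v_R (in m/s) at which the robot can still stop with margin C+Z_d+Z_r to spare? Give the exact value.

v_R_max = 7/4 m/s = 1.7500 m/s

at the boundary: (1/3)·v² + (5/12)·v + (-7/4) = 0
  disc = (5/12)² − 4·(1/3)·(-7/4) = 361/144 ; √disc = 19/12
  v_R = (−(5/12) + 19/12) / (2·(1/3)) = 7/4 m/s
check:
braking lasts T_s = (7/4)/(3/2) = 1.1667 s
reaction-phase robot travel = 1.7500·0.1500 = 0.2625 m
robot under decel: 1.7500²/(2·1.5000) = 1.0208 m
human closes 0.4000·1.3167 = 0.5267 m
margins: 0.0800+0.0500+0.0050 = 0.1350 m
sum ≈ 0.2625+1.0208+0.5267+0.1350 ≈ 1.9450 m = S ✓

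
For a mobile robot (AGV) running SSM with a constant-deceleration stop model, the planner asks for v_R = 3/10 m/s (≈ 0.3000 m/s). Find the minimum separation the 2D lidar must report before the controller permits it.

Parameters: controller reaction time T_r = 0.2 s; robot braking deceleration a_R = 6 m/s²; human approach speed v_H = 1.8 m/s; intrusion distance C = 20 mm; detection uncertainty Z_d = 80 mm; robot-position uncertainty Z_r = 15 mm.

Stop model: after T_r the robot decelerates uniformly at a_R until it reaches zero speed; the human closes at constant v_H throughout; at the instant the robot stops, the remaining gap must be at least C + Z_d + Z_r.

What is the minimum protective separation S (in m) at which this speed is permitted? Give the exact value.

S_min = 253/400 m = 0.6325 m

stop time T_s = (3/10)/6 = 0.0500 s
reaction-phase robot travel = 0.3000·0.2000 = 0.0600 m
robot under decel: 0.3000²/(2·6.0000) = 0.0075 m
human closes 1.8000·0.2500 = 0.4500 m
residual clearance needed = 0.0200+0.0800+0.0150 = 0.1150 m
S_min ≈ 0.0600+0.0075+0.4500+0.1150  ⇒  S_min = 253/400 m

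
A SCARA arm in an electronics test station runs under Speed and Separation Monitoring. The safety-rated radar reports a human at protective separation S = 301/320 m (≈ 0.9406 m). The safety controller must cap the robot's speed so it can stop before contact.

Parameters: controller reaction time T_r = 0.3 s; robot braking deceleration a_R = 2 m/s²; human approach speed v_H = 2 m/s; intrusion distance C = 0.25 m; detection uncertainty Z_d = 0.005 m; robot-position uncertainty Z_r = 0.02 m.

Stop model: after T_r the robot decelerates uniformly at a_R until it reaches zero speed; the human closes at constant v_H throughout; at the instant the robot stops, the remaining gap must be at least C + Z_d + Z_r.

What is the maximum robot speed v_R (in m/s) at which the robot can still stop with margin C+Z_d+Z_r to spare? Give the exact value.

v_R_max = 1/20 m/s = 0.0500 m/s

quadratic (1/4)·v² + (13/10)·v + (-21/320) = 0
  disc = (13/10)² − 4·(1/4)·(-21/320) = 2809/1600 ; √disc = 53/40
  v_R = (−(13/10) + 53/40) / (2·(1/4)) = 1/20 m/s
check:
stop time T_s = (1/20)/2 = 0.0250 s
reaction-phase robot travel = 0.0500·0.3000 = 0.0150 m
robot under decel: 0.0500²/(2·2.0000) = 0.0006 m
person approaches 2.0000·(0.3000+0.0250) = 0.6500 m
margins: 0.2500+0.0050+0.0200 = 0.2750 m
sum ≈ 0.0150+0.0006+0.6500+0.2750 ≈ 0.9406 m = S ✓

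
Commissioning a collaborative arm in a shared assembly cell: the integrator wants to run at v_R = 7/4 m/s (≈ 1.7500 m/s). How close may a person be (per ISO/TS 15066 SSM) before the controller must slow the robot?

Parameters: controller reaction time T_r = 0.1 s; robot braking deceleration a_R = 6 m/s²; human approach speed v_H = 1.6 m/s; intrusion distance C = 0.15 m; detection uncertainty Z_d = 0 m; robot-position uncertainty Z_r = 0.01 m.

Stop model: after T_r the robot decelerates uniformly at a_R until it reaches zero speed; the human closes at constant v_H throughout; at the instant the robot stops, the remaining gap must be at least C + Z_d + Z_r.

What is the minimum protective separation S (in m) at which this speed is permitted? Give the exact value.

S_min = 1947/1600 m = 1.2169 m

stop time T_s = (7/4)/6 = 0.2917 s
robot in T_r: 1.7500·0.1000 = 0.1750 m
robot under decel: 1.7500²/(2·6.0000) = 0.2552 m
human closes 1.6000·0.3917 = 0.6267 m
margins: 0.1500+0.0000+0.0100 = 0.1600 m
S_min ≈ 0.1750+0.2552+0.6267+0.1600  ⇒  S_min = 1947/1600 m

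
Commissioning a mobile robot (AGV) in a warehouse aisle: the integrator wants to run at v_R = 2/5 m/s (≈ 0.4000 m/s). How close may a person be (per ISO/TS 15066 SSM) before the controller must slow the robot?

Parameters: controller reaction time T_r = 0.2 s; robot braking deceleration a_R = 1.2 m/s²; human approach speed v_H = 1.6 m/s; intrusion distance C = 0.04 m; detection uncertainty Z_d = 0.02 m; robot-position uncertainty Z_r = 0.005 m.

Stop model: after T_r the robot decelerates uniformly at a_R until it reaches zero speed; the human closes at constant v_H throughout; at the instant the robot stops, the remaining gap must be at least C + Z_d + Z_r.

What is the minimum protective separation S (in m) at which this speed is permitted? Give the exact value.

braking lasts T_s = (2/5)/(6/5) = 0.3333 s
reaction-phase robot travel = 0.4000·0.2000 = 0.0800 m
robot covers 0.4000·0.3333 − ½·1.2000·0.3333² = 0.0667 m while stopping
human closes 1.6000·0.5333 = 0.8533 m
margins: 0.0400+0.0200+0.0050 = 0.0650 m
S_min ≈ 0.0800+0.0667+0.8533+0.0650  ⇒  S_min = 213/200 m

S_min = 213/200 m = 1.0650 m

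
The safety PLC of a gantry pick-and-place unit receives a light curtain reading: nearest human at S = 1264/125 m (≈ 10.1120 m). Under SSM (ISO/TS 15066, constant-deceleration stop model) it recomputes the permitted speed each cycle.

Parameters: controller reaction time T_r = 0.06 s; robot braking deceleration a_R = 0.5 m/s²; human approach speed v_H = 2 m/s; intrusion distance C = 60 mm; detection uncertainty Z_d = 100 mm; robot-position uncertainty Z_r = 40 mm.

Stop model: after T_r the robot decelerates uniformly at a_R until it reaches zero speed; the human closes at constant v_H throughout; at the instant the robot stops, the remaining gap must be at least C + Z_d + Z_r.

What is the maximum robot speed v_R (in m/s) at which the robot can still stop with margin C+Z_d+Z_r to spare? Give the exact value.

quadratic (1)·v² + (203/50)·v + (-1224/125) = 0
  disc = (203/50)² − 4·(1)·(-1224/125) = 139129/2500 ; √disc = 373/50
  v_R = (−(203/50) + 373/50) / (2·(1)) = 17/10 m/s
check:
T_s = v_R/a_R = (17/10)/(1/2) = 3.4000 s
robot covers v_R·T_r = 1.7000·0.0600 = 0.1020 m before braking
robot covers 1.7000·3.4000 − ½·0.5000·3.4000² = 2.8900 m while stopping
person approaches 2.0000·(0.0600+3.4000) = 6.9200 m
residual clearance needed = 0.0600+0.1000+0.0400 = 0.2000 m
sum ≈ 0.1020+2.8900+6.9200+0.2000 ≈ 10.1120 m = S ✓

v_R_max = 17/10 m/s = 1.7000 m/s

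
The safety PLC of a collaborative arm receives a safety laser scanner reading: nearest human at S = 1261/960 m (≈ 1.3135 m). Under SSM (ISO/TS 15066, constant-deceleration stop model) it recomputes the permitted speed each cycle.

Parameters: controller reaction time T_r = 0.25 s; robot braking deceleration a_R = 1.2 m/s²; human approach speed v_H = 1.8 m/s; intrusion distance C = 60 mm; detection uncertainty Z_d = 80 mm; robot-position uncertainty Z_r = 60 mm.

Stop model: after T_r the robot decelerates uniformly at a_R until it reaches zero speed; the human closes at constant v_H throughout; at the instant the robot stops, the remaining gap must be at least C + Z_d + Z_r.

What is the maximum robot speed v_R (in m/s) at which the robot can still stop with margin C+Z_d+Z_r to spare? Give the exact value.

v_R_max = 7/20 m/s = 0.3500 m/s

at the boundary: (5/12)·v² + (7/4)·v + (-637/960) = 0
  disc = (7/4)² − 4·(5/12)·(-637/960) = 2401/576 ; √disc = 49/24
  v_R = (−(7/4) + 49/24) / (2·(5/12)) = 7/20 m/s
check:
stop time T_s = (7/20)/(6/5) = 0.2917 s
robot in T_r: 0.3500·0.2500 = 0.0875 m
braking distance = 0.3500²/(2·1.2000) = 0.0510 m
person approaches 1.8000·(0.2500+0.2917) = 0.9750 m
margins: 0.0600+0.0800+0.0600 = 0.2000 m
sum ≈ 0.0875+0.0510+0.9750+0.2000 ≈ 1.3135 m = S ✓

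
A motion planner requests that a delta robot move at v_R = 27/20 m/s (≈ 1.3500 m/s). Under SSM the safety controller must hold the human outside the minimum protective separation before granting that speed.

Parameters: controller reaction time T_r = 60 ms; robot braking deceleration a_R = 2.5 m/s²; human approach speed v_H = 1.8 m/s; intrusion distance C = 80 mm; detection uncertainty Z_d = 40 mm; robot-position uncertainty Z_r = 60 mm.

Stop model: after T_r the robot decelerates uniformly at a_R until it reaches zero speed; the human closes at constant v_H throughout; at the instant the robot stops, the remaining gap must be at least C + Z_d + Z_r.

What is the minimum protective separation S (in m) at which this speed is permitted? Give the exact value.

S_min = 3411/2000 m = 1.7055 m

braking lasts T_s = (27/20)/(5/2) = 0.5400 s
robot covers v_R·T_r = 1.3500·0.0600 = 0.0810 m before braking
robot under decel: 1.3500²/(2·2.5000) = 0.3645 m
human over T_r+T_s: 1.8000·(0.0600+0.5400) = 1.0800 m
residual clearance needed = 0.0800+0.0400+0.0600 = 0.1800 m
S_min ≈ 0.0810+0.3645+1.0800+0.1800  ⇒  S_min = 3411/2000 m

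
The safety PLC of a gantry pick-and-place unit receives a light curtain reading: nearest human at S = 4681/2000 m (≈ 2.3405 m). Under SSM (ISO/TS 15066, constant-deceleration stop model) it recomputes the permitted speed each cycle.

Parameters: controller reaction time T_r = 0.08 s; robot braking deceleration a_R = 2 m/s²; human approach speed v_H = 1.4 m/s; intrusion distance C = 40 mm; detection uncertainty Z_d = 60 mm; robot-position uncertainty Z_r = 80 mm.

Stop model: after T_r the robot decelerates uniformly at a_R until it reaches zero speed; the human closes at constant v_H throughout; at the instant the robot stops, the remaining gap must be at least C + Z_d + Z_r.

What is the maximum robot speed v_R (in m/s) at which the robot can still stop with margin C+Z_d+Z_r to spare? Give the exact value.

v_R_max = 17/10 m/s = 1.7000 m/s

at the boundary: (1/4)·v² + (39/50)·v + (-4097/2000) = 0
  disc = (39/50)² − 4·(1/4)·(-4097/2000) = 26569/10000 ; √disc = 163/100
  v_R = (−(39/50) + 163/100) / (2·(1/4)) = 17/10 m/s
check:
braking lasts T_s = (17/10)/2 = 0.8500 s
robot covers v_R·T_r = 1.7000·0.0800 = 0.1360 m before braking
braking distance = 1.7000²/(2·2.0000) = 0.7225 m
human closes 1.4000·0.9300 = 1.3020 m
C+Z_d+Z_r = 0.0400+0.0600+0.0800 = 0.1800 m
sum ≈ 0.1360+0.7225+1.3020+0.1800 ≈ 2.3405 m = S ✓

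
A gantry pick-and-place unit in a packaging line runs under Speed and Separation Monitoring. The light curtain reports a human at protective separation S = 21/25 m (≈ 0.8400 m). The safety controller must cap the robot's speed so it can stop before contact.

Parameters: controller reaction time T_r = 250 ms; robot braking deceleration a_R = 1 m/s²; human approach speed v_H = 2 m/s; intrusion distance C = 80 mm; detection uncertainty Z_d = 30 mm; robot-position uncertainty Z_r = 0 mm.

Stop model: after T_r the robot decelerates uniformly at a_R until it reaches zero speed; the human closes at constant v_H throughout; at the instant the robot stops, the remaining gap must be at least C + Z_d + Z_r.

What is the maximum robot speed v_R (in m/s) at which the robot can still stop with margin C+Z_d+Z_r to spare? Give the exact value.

v_R_max = 1/10 m/s = 0.1000 m/s

quadratic (1/2)·v² + (9/4)·v + (-23/100) = 0
  disc = (9/4)² − 4·(1/2)·(-23/100) = 2209/400 ; √disc = 47/20
  v_R = (−(9/4) + 47/20) / (2·(1/2)) = 1/10 m/s
check:
stop time T_s = (1/10)/1 = 0.1000 s
robot covers v_R·T_r = 0.1000·0.2500 = 0.0250 m before braking
braking distance = 0.1000²/(2·1.0000) = 0.0050 m
human over T_r+T_s: 2.0000·(0.2500+0.1000) = 0.7000 m
C+Z_d+Z_r = 0.0800+0.0300+0.0000 = 0.1100 m
sum ≈ 0.0250+0.0050+0.7000+0.1100 ≈ 0.8400 m = S ✓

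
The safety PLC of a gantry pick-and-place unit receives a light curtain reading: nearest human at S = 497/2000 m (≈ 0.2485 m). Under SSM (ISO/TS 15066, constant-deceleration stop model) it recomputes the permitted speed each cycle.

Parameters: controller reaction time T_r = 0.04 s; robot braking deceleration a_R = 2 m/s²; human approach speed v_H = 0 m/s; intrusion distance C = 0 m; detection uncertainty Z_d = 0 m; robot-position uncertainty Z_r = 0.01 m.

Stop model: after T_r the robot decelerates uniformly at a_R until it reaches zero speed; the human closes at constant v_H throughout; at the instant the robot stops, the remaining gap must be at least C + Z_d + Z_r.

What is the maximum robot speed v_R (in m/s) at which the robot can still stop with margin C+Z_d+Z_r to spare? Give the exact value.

v_R_max = 9/10 m/s = 0.9000 m/s

quadratic (1/4)·v² + (1/25)·v + (-477/2000) = 0
  disc = (1/25)² − 4·(1/4)·(-477/2000) = 2401/10000 ; √disc = 49/100
  v_R = (−(1/25) + 49/100) / (2·(1/4)) = 9/10 m/s
check:
stop time T_s = (9/10)/2 = 0.4500 s
robot covers v_R·T_r = 0.9000·0.0400 = 0.0360 m before braking
braking distance = 0.9000²/(2·2.0000) = 0.2025 m
person approaches 0.0000·(0.0400+0.4500) = 0.0000 m
C+Z_d+Z_r = 0.0000+0.0000+0.0100 = 0.0100 m
sum ≈ 0.0360+0.2025+0.0000+0.0100 ≈ 0.2485 m = S ✓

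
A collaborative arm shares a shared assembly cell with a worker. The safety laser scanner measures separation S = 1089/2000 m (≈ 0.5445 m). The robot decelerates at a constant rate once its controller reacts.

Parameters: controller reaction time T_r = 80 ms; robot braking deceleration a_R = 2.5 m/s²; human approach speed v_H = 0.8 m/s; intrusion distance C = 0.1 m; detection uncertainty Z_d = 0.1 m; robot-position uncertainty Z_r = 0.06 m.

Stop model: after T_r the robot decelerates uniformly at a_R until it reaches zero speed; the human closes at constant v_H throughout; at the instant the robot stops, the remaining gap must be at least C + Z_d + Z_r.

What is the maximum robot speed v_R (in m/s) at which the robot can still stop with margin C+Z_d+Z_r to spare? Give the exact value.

v_R_max = 9/20 m/s = 0.4500 m/s

quadratic (1/5)·v² + (2/5)·v + (-441/2000) = 0
  disc = (2/5)² − 4·(1/5)·(-441/2000) = 841/2500 ; √disc = 29/50
  v_R = (−(2/5) + 29/50) / (2·(1/5)) = 9/20 m/s
check:
stop time T_s = (9/20)/(5/2) = 0.1800 s
reaction-phase robot travel = 0.4500·0.0800 = 0.0360 m
braking distance = 0.4500²/(2·2.5000) = 0.0405 m
person approaches 0.8000·(0.0800+0.1800) = 0.2080 m
residual clearance needed = 0.1000+0.1000+0.0600 = 0.2600 m
sum ≈ 0.0360+0.0405+0.2080+0.2600 ≈ 0.5445 m = S ✓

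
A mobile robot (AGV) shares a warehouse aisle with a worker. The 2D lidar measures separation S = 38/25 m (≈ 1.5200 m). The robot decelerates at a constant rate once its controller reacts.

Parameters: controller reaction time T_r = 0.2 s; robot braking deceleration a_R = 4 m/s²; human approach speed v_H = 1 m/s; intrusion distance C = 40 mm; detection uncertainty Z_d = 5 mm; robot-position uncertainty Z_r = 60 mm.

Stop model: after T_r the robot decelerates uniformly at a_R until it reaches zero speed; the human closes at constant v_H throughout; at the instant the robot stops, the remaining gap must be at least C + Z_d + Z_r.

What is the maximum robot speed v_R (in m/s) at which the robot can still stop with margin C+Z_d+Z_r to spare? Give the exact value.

v_R_max = 9/5 m/s = 1.8000 m/s

quadratic (1/8)·v² + (9/20)·v + (-243/200) = 0
  disc = (9/20)² − 4·(1/8)·(-243/200) = 81/100 ; √disc = 9/10
  v_R = (−(9/20) + 9/10) / (2·(1/8)) = 9/5 m/s
check:
T_s = v_R/a_R = (9/5)/4 = 0.4500 s
reaction-phase robot travel = 1.8000·0.2000 = 0.3600 m
robot under decel: 1.8000²/(2·4.0000) = 0.4050 m
human over T_r+T_s: 1.0000·(0.2000+0.4500) = 0.6500 m
residual clearance needed = 0.0400+0.0050+0.0600 = 0.1050 m
sum ≈ 0.3600+0.4050+0.6500+0.1050 ≈ 1.5200 m = S ✓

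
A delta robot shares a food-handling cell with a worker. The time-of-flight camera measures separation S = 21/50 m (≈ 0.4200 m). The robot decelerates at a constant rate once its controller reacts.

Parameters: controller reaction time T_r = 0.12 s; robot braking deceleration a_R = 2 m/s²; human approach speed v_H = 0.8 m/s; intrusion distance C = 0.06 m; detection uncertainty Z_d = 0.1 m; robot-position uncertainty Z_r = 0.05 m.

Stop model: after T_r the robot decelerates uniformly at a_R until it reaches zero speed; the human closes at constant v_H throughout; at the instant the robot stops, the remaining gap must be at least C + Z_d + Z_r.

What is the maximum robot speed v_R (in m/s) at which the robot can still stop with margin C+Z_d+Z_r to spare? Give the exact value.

collect terms ⇒ (1/4)·v_R² + (13/25)·v_R + (-57/500) = 0
  disc = (13/25)² − 4·(1/4)·(-57/500) = 961/2500 ; √disc = 31/50
  v_R = (−(13/25) + 31/50) / (2·(1/4)) = 1/5 m/s
check:
braking lasts T_s = (1/5)/2 = 0.1000 s
robot in T_r: 0.2000·0.1200 = 0.0240 m
braking distance = 0.2000²/(2·2.0000) = 0.0100 m
human over T_r+T_s: 0.8000·(0.1200+0.1000) = 0.1760 m
residual clearance needed = 0.0600+0.1000+0.0500 = 0.2100 m
sum ≈ 0.0240+0.0100+0.1760+0.2100 ≈ 0.4200 m = S ✓

v_R_max = 1/5 m/s = 0.2000 m/s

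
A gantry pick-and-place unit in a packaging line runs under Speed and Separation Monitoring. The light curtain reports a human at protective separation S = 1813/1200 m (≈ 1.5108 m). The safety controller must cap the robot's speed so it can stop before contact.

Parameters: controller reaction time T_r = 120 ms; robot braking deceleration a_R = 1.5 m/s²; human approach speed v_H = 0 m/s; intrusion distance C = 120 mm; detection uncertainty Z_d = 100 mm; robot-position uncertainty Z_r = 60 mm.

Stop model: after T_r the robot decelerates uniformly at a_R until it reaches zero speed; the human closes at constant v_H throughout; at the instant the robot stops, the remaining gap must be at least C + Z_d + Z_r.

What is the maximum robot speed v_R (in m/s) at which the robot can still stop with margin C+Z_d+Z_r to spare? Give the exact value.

v_R_max = 7/4 m/s = 1.7500 m/s

at the boundary: (1/3)·v² + (3/25)·v + (-1477/1200) = 0
  disc = (3/25)² − 4·(1/3)·(-1477/1200) = 37249/22500 ; √disc = 193/150
  v_R = (−(3/25) + 193/150) / (2·(1/3)) = 7/4 m/s
check:
T_s = v_R/a_R = (7/4)/(3/2) = 1.1667 s
reaction-phase robot travel = 1.7500·0.1200 = 0.2100 m
robot covers 1.7500·1.1667 − ½·1.5000·1.1667² = 1.0208 m while stopping
human closes 0.0000·1.2867 = 0.0000 m
C+Z_d+Z_r = 0.1200+0.1000+0.0600 = 0.2800 m
sum ≈ 0.2100+1.0208+0.0000+0.2800 ≈ 1.5108 m = S ✓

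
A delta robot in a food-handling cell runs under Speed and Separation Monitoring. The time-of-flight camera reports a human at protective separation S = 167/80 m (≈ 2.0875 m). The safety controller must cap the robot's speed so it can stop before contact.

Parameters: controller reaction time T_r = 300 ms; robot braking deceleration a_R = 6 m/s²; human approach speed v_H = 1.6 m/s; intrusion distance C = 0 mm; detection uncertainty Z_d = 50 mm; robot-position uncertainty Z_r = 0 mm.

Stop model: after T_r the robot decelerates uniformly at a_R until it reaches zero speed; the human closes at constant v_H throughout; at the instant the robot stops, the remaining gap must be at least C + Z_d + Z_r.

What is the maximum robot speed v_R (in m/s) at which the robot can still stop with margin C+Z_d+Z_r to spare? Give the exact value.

collect terms ⇒ (1/12)·v_R² + (17/30)·v_R + (-623/400) = 0
  disc = (17/30)² − 4·(1/12)·(-623/400) = 121/144 ; √disc = 11/12
  v_R = (−(17/30) + 11/12) / (2·(1/12)) = 21/10 m/s
check:
T_s = v_R/a_R = (21/10)/6 = 0.3500 s
reaction-phase robot travel = 2.1000·0.3000 = 0.6300 m
robot covers 2.1000·0.3500 − ½·6.0000·0.3500² = 0.3675 m while stopping
human closes 1.6000·0.6500 = 1.0400 m
residual clearance needed = 0.0000+0.0500+0.0000 = 0.0500 m
sum ≈ 0.6300+0.3675+1.0400+0.0500 ≈ 2.0875 m = S ✓

v_R_max = 21/10 m/s = 2.1000 m/s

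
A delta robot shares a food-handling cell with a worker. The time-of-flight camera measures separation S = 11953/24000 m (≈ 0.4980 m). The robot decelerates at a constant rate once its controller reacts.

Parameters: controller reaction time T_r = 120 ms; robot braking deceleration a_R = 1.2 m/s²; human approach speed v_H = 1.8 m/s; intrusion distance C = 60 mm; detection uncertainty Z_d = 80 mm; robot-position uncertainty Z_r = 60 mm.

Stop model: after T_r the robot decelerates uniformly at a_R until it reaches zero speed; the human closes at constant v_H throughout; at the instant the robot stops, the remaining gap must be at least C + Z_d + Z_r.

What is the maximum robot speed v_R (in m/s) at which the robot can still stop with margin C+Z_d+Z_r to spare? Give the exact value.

v_R_max = 1/20 m/s = 0.0500 m/s

collect terms ⇒ (5/12)·v_R² + (81/50)·v_R + (-1969/24000) = 0
  disc = (81/50)² − 4·(5/12)·(-1969/24000) = 994009/360000 ; √disc = 997/600
  v_R = (−(81/50) + 997/600) / (2·(5/12)) = 1/20 m/s
check:
T_s = v_R/a_R = (1/20)/(6/5) = 0.0417 s
robot in T_r: 0.0500·0.1200 = 0.0060 m
braking distance = 0.0500²/(2·1.2000) = 0.0010 m
human over T_r+T_s: 1.8000·(0.1200+0.0417) = 0.2910 m
margins: 0.0600+0.0800+0.0600 = 0.2000 m
sum ≈ 0.0060+0.0010+0.2910+0.2000 ≈ 0.4980 m = S ✓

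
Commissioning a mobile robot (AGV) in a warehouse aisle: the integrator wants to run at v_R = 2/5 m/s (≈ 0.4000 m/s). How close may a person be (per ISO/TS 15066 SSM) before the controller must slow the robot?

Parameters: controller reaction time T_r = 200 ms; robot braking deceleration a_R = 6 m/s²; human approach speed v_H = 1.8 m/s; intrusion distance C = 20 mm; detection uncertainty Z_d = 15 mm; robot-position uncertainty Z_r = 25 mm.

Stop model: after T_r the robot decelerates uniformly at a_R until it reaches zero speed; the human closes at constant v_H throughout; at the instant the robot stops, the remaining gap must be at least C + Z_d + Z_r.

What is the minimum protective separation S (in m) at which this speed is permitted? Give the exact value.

stop time T_s = (2/5)/6 = 0.0667 s
robot covers v_R·T_r = 0.4000·0.2000 = 0.0800 m before braking
robot under decel: 0.4000²/(2·6.0000) = 0.0133 m
human over T_r+T_s: 1.8000·(0.2000+0.0667) = 0.4800 m
residual clearance needed = 0.0200+0.0150+0.0250 = 0.0600 m
S_min ≈ 0.0800+0.0133+0.4800+0.0600  ⇒  S_min = 19/30 m

S_min = 19/30 m = 0.6333 m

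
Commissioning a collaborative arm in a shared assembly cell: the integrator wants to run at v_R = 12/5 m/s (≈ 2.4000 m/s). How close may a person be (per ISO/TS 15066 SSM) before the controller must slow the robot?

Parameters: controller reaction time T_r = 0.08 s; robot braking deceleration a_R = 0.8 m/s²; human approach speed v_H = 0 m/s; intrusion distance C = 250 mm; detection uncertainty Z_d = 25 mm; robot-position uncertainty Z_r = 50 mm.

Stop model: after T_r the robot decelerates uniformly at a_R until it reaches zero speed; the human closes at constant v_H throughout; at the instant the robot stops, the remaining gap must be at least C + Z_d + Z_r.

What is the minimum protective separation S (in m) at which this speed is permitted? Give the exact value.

braking lasts T_s = (12/5)/(4/5) = 3.0000 s
reaction-phase robot travel = 2.4000·0.0800 = 0.1920 m
robot under decel: 2.4000²/(2·0.8000) = 3.6000 m
person approaches 0.0000·(0.0800+3.0000) = 0.0000 m
C+Z_d+Z_r = 0.2500+0.0250+0.0500 = 0.3250 m
S_min ≈ 0.1920+3.6000+0.0000+0.3250  ⇒  S_min = 4117/1000 m

S_min = 4117/1000 m = 4.1170 m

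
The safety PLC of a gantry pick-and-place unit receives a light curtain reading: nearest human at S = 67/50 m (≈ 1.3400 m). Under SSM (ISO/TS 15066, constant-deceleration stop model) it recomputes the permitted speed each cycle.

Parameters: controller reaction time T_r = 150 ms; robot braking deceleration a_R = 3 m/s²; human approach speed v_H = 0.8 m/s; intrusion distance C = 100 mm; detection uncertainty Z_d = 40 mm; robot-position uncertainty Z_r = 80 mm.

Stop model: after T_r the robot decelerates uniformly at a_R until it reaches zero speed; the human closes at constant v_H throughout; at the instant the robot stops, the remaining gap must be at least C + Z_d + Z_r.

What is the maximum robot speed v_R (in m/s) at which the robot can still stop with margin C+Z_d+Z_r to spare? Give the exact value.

v_R_max = 3/2 m/s = 1.5000 m/s

quadratic (1/6)·v² + (5/12)·v + (-1) = 0
  disc = (5/12)² − 4·(1/6)·(-1) = 121/144 ; √disc = 11/12
  v_R = (−(5/12) + 11/12) / (2·(1/6)) = 3/2 m/s
check:
T_s = v_R/a_R = (3/2)/3 = 0.5000 s
robot covers v_R·T_r = 1.5000·0.1500 = 0.2250 m before braking
robot covers 1.5000·0.5000 − ½·3.0000·0.5000² = 0.3750 m while stopping
person approaches 0.8000·(0.1500+0.5000) = 0.5200 m
residual clearance needed = 0.1000+0.0400+0.0800 = 0.2200 m
sum ≈ 0.2250+0.3750+0.5200+0.2200 ≈ 1.3400 m = S ✓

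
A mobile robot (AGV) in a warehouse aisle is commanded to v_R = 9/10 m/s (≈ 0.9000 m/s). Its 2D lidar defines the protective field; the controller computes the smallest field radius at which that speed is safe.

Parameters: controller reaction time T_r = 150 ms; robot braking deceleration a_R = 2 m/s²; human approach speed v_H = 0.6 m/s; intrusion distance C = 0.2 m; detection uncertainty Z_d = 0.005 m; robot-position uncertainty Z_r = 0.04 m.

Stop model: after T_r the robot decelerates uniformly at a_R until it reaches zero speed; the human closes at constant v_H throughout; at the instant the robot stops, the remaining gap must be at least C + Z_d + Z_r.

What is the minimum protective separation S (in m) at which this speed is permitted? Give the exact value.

S_min = 377/400 m = 0.9425 m

braking lasts T_s = (9/10)/2 = 0.4500 s
reaction-phase robot travel = 0.9000·0.1500 = 0.1350 m
braking distance = 0.9000²/(2·2.0000) = 0.2025 m
human over T_r+T_s: 0.6000·(0.1500+0.4500) = 0.3600 m
C+Z_d+Z_r = 0.2000+0.0050+0.0400 = 0.2450 m
S_min ≈ 0.1350+0.2025+0.3600+0.2450  ⇒  S_min = 377/400 m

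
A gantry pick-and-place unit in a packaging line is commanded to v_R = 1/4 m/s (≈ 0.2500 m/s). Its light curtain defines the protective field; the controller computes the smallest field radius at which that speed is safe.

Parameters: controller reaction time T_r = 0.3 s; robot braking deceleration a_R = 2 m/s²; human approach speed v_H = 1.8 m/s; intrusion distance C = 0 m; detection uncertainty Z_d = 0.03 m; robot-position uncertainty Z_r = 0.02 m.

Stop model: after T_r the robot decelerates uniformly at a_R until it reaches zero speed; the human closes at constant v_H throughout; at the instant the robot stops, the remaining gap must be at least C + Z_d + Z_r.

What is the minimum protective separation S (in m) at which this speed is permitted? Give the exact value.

braking lasts T_s = (1/4)/2 = 0.1250 s
robot in T_r: 0.2500·0.3000 = 0.0750 m
robot under decel: 0.2500²/(2·2.0000) = 0.0156 m
human over T_r+T_s: 1.8000·(0.3000+0.1250) = 0.7650 m
margins: 0.0000+0.0300+0.0200 = 0.0500 m
S_min ≈ 0.0750+0.0156+0.7650+0.0500  ⇒  S_min = 1449/1600 m

S_min = 1449/1600 m = 0.9056 m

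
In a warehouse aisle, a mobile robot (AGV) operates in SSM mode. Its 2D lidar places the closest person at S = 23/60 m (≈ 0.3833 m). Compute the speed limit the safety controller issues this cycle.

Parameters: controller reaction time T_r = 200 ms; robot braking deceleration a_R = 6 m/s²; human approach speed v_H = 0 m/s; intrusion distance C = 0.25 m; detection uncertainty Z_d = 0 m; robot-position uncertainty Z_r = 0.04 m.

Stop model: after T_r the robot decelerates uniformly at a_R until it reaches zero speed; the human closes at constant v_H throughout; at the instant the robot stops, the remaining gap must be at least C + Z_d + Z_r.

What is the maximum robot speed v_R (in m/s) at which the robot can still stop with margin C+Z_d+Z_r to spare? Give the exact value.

v_R_max = 2/5 m/s = 0.4000 m/s

at the boundary: (1/12)·v² + (1/5)·v + (-7/75) = 0
  disc = (1/5)² − 4·(1/12)·(-7/75) = 16/225 ; √disc = 4/15
  v_R = (−(1/5) + 4/15) / (2·(1/12)) = 2/5 m/s
check:
stop time T_s = (2/5)/6 = 0.0667 s
reaction-phase robot travel = 0.4000·0.2000 = 0.0800 m
robot covers 0.4000·0.0667 − ½·6.0000·0.0667² = 0.0133 m while stopping
human over T_r+T_s: 0.0000·(0.2000+0.0667) = 0.0000 m
margins: 0.2500+0.0000+0.0400 = 0.2900 m
sum ≈ 0.0800+0.0133+0.0000+0.2900 ≈ 0.3833 m = S ✓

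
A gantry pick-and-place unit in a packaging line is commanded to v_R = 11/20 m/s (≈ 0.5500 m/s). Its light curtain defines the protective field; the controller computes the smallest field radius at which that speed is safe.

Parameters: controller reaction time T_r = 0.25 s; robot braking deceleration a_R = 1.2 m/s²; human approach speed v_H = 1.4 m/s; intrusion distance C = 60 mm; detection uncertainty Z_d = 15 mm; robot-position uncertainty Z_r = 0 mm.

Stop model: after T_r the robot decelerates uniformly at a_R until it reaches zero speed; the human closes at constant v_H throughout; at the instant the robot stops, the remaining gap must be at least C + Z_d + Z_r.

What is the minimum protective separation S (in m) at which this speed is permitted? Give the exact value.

S_min = 1277/960 m = 1.3302 m

braking lasts T_s = (11/20)/(6/5) = 0.4583 s
robot covers v_R·T_r = 0.5500·0.2500 = 0.1375 m before braking
robot covers 0.5500·0.4583 − ½·1.2000·0.4583² = 0.1260 m while stopping
human over T_r+T_s: 1.4000·(0.2500+0.4583) = 0.9917 m
residual clearance needed = 0.0600+0.0150+0.0000 = 0.0750 m
S_min ≈ 0.1375+0.1260+0.9917+0.0750  ⇒  S_min = 1277/960 m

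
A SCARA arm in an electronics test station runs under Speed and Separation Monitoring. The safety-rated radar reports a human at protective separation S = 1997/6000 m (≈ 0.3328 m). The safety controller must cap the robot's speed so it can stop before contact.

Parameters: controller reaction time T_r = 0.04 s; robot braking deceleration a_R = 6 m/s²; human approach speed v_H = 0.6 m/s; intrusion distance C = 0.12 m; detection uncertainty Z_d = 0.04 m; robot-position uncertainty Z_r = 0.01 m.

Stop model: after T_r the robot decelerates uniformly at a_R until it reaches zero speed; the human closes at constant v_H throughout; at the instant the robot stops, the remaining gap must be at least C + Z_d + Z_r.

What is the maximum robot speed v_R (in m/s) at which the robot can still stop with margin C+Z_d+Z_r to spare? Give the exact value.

collect terms ⇒ (1/12)·v_R² + (7/50)·v_R + (-833/6000) = 0
  disc = (7/50)² − 4·(1/12)·(-833/6000) = 5929/90000 ; √disc = 77/300
  v_R = (−(7/50) + 77/300) / (2·(1/12)) = 7/10 m/s
check:
stop time T_s = (7/10)/6 = 0.1167 s
robot covers v_R·T_r = 0.7000·0.0400 = 0.0280 m before braking
robot under decel: 0.7000²/(2·6.0000) = 0.0408 m
human over T_r+T_s: 0.6000·(0.0400+0.1167) = 0.0940 m
C+Z_d+Z_r = 0.1200+0.0400+0.0100 = 0.1700 m
sum ≈ 0.0280+0.0408+0.0940+0.1700 ≈ 0.3328 m = S ✓

v_R_max = 7/10 m/s = 0.7000 m/s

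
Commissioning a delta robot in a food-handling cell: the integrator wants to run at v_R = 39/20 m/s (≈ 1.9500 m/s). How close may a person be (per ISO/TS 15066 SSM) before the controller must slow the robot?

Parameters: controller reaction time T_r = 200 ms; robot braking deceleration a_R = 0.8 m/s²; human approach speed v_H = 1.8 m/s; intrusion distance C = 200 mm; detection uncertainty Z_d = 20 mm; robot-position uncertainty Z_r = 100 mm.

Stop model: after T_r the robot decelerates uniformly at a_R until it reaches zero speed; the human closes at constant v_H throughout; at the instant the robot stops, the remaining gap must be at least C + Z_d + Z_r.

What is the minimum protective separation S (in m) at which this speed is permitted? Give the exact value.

braking lasts T_s = (39/20)/(4/5) = 2.4375 s
robot in T_r: 1.9500·0.2000 = 0.3900 m
robot under decel: 1.9500²/(2·0.8000) = 2.3766 m
person approaches 1.8000·(0.2000+2.4375) = 4.7475 m
margins: 0.2000+0.0200+0.1000 = 0.3200 m
S_min ≈ 0.3900+2.3766+4.7475+0.3200  ⇒  S_min = 25069/3200 m

S_min = 25069/3200 m = 7.8341 m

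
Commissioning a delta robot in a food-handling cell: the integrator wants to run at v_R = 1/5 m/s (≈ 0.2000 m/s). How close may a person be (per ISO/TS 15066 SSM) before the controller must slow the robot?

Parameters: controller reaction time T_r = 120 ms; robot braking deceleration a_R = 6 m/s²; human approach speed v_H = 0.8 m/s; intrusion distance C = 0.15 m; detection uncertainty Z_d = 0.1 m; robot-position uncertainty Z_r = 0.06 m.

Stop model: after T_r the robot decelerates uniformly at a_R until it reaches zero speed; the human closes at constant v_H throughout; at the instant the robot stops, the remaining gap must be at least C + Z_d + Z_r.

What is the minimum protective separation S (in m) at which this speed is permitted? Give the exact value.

stop time T_s = (1/5)/6 = 0.0333 s
reaction-phase robot travel = 0.2000·0.1200 = 0.0240 m
robot covers 0.2000·0.0333 − ½·6.0000·0.0333² = 0.0033 m while stopping
human over T_r+T_s: 0.8000·(0.1200+0.0333) = 0.1227 m
C+Z_d+Z_r = 0.1500+0.1000+0.0600 = 0.3100 m
S_min ≈ 0.0240+0.0033+0.1227+0.3100  ⇒  S_min = 23/50 m

S_min = 23/50 m = 0.4600 m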